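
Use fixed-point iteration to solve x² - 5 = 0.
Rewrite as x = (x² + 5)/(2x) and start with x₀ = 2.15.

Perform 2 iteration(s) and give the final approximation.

Equation: x² - 5 = 0
Fixed-point form: x = (x² + 5)/(2x)
x₀ = 2.15

x_1 = g(2.150000) = 2.237791
x_2 = g(2.237791) = 2.236069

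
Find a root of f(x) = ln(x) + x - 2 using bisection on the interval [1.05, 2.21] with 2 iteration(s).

f(x) = ln(x) + x - 2
Initial interval: [1.05, 2.21]

Iteration 1:
  c_1 = (1.050000 + 2.210000)/2 = 1.630000
  f(c_1) = f(1.630000) = 0.118580
  f(a) × f(c) < 0, new interval: [1.050000, 1.630000]
Iteration 2:
  c_2 = (1.050000 + 1.630000)/2 = 1.340000
  f(c_2) = f(1.340000) = -0.367330
  f(a) × f(c) ≥ 0, new interval: [1.340000, 1.630000]

After 2 iteration(s), the approximation is c_2 = 1.340000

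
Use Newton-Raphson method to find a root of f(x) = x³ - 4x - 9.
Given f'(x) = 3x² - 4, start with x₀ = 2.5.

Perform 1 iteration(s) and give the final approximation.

f(x) = x³ - 4x - 9
f'(x) = 3x² - 4
x₀ = 2.5

Newton-Raphson formula: x_{n+1} = x_n - f(x_n)/f'(x_n)

Iteration 1:
  f(2.500000) = -3.375000
  f'(2.500000) = 14.750000
  x_1 = 2.500000 - (-3.375000)/14.750000 = 2.728814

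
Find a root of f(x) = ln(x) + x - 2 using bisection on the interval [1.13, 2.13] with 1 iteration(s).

f(x) = ln(x) + x - 2
Initial interval: [1.13, 2.13]

Iteration 1:
  c_1 = (1.130000 + 2.130000)/2 = 1.630000
  f(c_1) = f(1.630000) = 0.118580
  f(a) × f(c) < 0, new interval: [1.130000, 1.630000]

After 1 iteration(s), the approximation is c_1 = 1.630000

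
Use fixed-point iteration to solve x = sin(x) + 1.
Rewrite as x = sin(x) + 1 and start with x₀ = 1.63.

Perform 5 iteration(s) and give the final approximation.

Equation: x = sin(x) + 1
Fixed-point form: x = sin(x) + 1
x₀ = 1.63

x_1 = g(1.630000) = 1.998248
x_2 = g(1.998248) = 1.910025
x_3 = g(1.910025) = 1.943012
x_4 = g(1.943012) = 1.931524
x_5 = g(1.931524) = 1.935640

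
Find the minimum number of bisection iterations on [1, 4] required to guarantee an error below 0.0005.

We need (b-a)/2^n ≤ 0.0005
(4 - 1)/2^n ≤ 0.0005
3/2^n ≤ 0.0005
2^n ≥ 6000
n ≥ log₂(6000) = 12.55
n ≥ 13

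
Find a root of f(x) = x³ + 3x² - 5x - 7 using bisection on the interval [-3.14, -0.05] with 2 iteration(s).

f(x) = x³ + 3x² - 5x - 7
Initial interval: [-3.14, -0.05]

Iteration 1:
  c_1 = (-3.140000 + (-0.050000))/2 = -1.595000
  f(c_1) = f(-1.595000) = 4.549355
  f(a) × f(c) ≥ 0, new interval: [-1.595000, -0.050000]
Iteration 2:
  c_2 = (-1.595000 + (-0.050000))/2 = -0.822500
  f(c_2) = f(-0.822500) = -1.414408
  f(a) × f(c) < 0, new interval: [-1.595000, -0.822500]

After 2 iteration(s), the approximation is c_2 = -0.822500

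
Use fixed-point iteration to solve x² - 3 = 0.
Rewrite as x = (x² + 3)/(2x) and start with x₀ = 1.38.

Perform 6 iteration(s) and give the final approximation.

Equation: x² - 3 = 0
Fixed-point form: x = (x² + 3)/(2x)
x₀ = 1.38

x_1 = g(1.380000) = 1.776957
x_2 = g(1.776957) = 1.732618
x_3 = g(1.732618) = 1.732051
x_4 = g(1.732051) = 1.732051
x_5 = g(1.732051) = 1.732051
x_6 = g(1.732051) = 1.732051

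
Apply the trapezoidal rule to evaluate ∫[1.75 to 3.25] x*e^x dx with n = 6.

f(x) = x*e^x
a = 1.75, b = 3.25, n = 6
h = (b - a)/n = 0.250000

Trapezoidal rule: (h/2)[f(x₀) + 2f(x₁) + 2f(x₂) + ... + f(xₙ)]

x_0 = 1.7500, f(x_0) = 10.070555, coefficient = 1
x_1 = 2.0000, f(x_1) = 14.778112, coefficient = 2
x_2 = 2.2500, f(x_2) = 21.347406, coefficient = 2
x_3 = 2.5000, f(x_3) = 30.456235, coefficient = 2
x_4 = 2.7500, f(x_4) = 43.017238, coefficient = 2
x_5 = 3.0000, f(x_5) = 60.256611, coefficient = 2
x_6 = 3.2500, f(x_6) = 83.818605, coefficient = 1

I ≈ (0.250000/2) × 433.600362 = 54.200045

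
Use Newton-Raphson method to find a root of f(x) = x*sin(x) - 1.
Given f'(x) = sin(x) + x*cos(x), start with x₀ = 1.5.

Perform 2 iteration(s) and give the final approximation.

f(x) = x*sin(x) - 1
f'(x) = sin(x) + x*cos(x)
x₀ = 1.5

Newton-Raphson formula: x_{n+1} = x_n - f(x_n)/f'(x_n)

Iteration 1:
  f(1.500000) = 0.496242
  f'(1.500000) = 1.103601
  x_1 = 1.500000 - 0.496242/1.103601 = 1.050342
Iteration 2:
  f(1.050342) = -0.088730
  f'(1.050342) = 1.389902
  x_2 = 1.050342 - (-0.088730)/1.389902 = 1.114181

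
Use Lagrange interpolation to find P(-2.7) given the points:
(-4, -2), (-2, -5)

Lagrange interpolation formula:
P(x) = Σ yᵢ × Lᵢ(x)
where Lᵢ(x) = Π_{j≠i} (x - xⱼ)/(xᵢ - xⱼ)

L_0(-2.7) = (-2.7 - (-2))/(-4 - (-2)) = 0.350000
L_1(-2.7) = (-2.7 - (-4))/(-2 - (-4)) = 0.650000

P(-2.7) = (-2)×L_0(-2.7) + (-5)×L_1(-2.7)
P(-2.7) = -3.950000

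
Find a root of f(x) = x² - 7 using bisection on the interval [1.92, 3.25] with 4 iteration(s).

f(x) = x² - 7
Initial interval: [1.92, 3.25]

Iteration 1:
  c_1 = (1.920000 + 3.250000)/2 = 2.585000
  f(c_1) = f(2.585000) = -0.317775
  f(a) × f(c) ≥ 0, new interval: [2.585000, 3.250000]
Iteration 2:
  c_2 = (2.585000 + 3.250000)/2 = 2.917500
  f(c_2) = f(2.917500) = 1.511806
  f(a) × f(c) < 0, new interval: [2.585000, 2.917500]
Iteration 3:
  c_3 = (2.585000 + 2.917500)/2 = 2.751250
  f(c_3) = f(2.751250) = 0.569377
  f(a) × f(c) < 0, new interval: [2.585000, 2.751250]
Iteration 4:
  c_4 = (2.585000 + 2.751250)/2 = 2.668125
  f(c_4) = f(2.668125) = 0.118891
  f(a) × f(c) < 0, new interval: [2.585000, 2.668125]

After 4 iteration(s), the approximation is c_4 = 2.668125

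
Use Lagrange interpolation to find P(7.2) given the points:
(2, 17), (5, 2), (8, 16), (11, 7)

Lagrange interpolation formula:
P(x) = Σ yᵢ × Lᵢ(x)
where Lᵢ(x) = Π_{j≠i} (x - xⱼ)/(xᵢ - xⱼ)

L_0(7.2) = (7.2 - 5)/(2 - 5) × (7.2 - 8)/(2 - 8) × (7.2 - 11)/(2 - 11) = -0.041284
L_1(7.2) = (7.2 - 2)/(5 - 2) × (7.2 - 8)/(5 - 8) × (7.2 - 11)/(5 - 11) = 0.292741
L_2(7.2) = (7.2 - 2)/(8 - 2) × (7.2 - 5)/(8 - 5) × (7.2 - 11)/(8 - 11) = 0.805037
L_3(7.2) = (7.2 - 2)/(11 - 2) × (7.2 - 5)/(11 - 5) × (7.2 - 8)/(11 - 8) = -0.056494

P(7.2) = 17×L_0(7.2) + 2×L_1(7.2) + 16×L_2(7.2) + 7×L_3(7.2)
P(7.2) = 12.368790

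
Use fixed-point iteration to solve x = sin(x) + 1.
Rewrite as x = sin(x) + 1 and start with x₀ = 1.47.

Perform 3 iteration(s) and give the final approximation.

Equation: x = sin(x) + 1
Fixed-point form: x = sin(x) + 1
x₀ = 1.47

x_1 = g(1.470000) = 1.994924
x_2 = g(1.994924) = 1.911398
x_3 = g(1.911398) = 1.942554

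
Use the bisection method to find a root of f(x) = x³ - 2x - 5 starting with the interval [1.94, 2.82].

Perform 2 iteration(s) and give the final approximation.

f(x) = x³ - 2x - 5
Initial interval: [1.94, 2.82]

Iteration 1:
  c_1 = (1.940000 + 2.820000)/2 = 2.380000
  f(c_1) = f(2.380000) = 3.721272
  f(a) × f(c) < 0, new interval: [1.940000, 2.380000]
Iteration 2:
  c_2 = (1.940000 + 2.380000)/2 = 2.160000
  f(c_2) = f(2.160000) = 0.757696
  f(a) × f(c) < 0, new interval: [1.940000, 2.160000]

After 2 iteration(s), the approximation is c_2 = 2.160000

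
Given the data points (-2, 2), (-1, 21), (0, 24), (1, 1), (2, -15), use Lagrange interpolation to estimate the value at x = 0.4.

Lagrange interpolation formula:
P(x) = Σ yᵢ × Lᵢ(x)
where Lᵢ(x) = Π_{j≠i} (x - xⱼ)/(xᵢ - xⱼ)

L_0(0.4) = (0.4 - (-1))/(-2 - (-1)) × (0.4 - 0)/(-2 - 0) × (0.4 - 1)/(-2 - 1) × (0.4 - 2)/(-2 - 2) = 0.022400
L_1(0.4) = (0.4 - (-2))/(-1 - (-2)) × (0.4 - 0)/(-1 - 0) × (0.4 - 1)/(-1 - 1) × (0.4 - 2)/(-1 - 2) = -0.153600
L_2(0.4) = (0.4 - (-2))/(0 - (-2)) × (0.4 - (-1))/(0 - (-1)) × (0.4 - 1)/(0 - 1) × (0.4 - 2)/(0 - 2) = 0.806400
L_3(0.4) = (0.4 - (-2))/(1 - (-2)) × (0.4 - (-1))/(1 - (-1)) × (0.4 - 0)/(1 - 0) × (0.4 - 2)/(1 - 2) = 0.358400
L_4(0.4) = (0.4 - (-2))/(2 - (-2)) × (0.4 - (-1))/(2 - (-1)) × (0.4 - 0)/(2 - 0) × (0.4 - 1)/(2 - 1) = -0.033600

P(0.4) = 2×L_0(0.4) + 21×L_1(0.4) + 24×L_2(0.4) + 1×L_3(0.4) + (-15)×L_4(0.4)
P(0.4) = 17.035200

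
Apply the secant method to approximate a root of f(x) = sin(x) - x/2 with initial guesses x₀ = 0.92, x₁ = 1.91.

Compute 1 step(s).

f(x) = sin(x) - x/2
x₀ = 0.92, x₁ = 1.91

Secant formula: x_{n+1} = x_n - f(x_n)(x_n - x_{n-1})/(f(x_n) - f(x_{n-1}))

Iteration 1:
  f(0.920000) = 0.335602
  f(1.910000) = -0.011980
  x_2 = 1.910000 - (-0.011980)×(1.910000 - 0.920000)/(-0.011980 - 0.335602)
       = 1.875878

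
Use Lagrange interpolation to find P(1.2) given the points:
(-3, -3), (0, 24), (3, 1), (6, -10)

Lagrange interpolation formula:
P(x) = Σ yᵢ × Lᵢ(x)
where Lᵢ(x) = Π_{j≠i} (x - xⱼ)/(xᵢ - xⱼ)

L_0(1.2) = (1.2 - 0)/(-3 - 0) × (1.2 - 3)/(-3 - 3) × (1.2 - 6)/(-3 - 6) = -0.064000
L_1(1.2) = (1.2 - (-3))/(0 - (-3)) × (1.2 - 3)/(0 - 3) × (1.2 - 6)/(0 - 6) = 0.672000
L_2(1.2) = (1.2 - (-3))/(3 - (-3)) × (1.2 - 0)/(3 - 0) × (1.2 - 6)/(3 - 6) = 0.448000
L_3(1.2) = (1.2 - (-3))/(6 - (-3)) × (1.2 - 0)/(6 - 0) × (1.2 - 3)/(6 - 3) = -0.056000

P(1.2) = (-3)×L_0(1.2) + 24×L_1(1.2) + 1×L_2(1.2) + (-10)×L_3(1.2)
P(1.2) = 17.328000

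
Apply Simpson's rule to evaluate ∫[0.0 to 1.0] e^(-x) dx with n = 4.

f(x) = e^(-x)
a = 0.0, b = 1.0, n = 4
h = (b - a)/n = 0.250000

Simpson's rule: (h/3)[f(x₀) + 4f(x₁) + 2f(x₂) + ... + f(xₙ)]

x_0 = 0.0000, f(x_0) = 1.000000, coefficient = 1
x_1 = 0.2500, f(x_1) = 0.778801, coefficient = 4
x_2 = 0.5000, f(x_2) = 0.606531, coefficient = 2
x_3 = 0.7500, f(x_3) = 0.472367, coefficient = 4
x_4 = 1.0000, f(x_4) = 0.367879, coefficient = 1

I ≈ (0.250000/3) × 7.585610 = 0.632134
Exact value: 0.632121
Error: 0.000014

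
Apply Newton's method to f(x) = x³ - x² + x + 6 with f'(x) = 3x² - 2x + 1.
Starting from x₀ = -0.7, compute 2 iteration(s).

f(x) = x³ - x² + x + 6
f'(x) = 3x² - 2x + 1
x₀ = -0.7

Newton-Raphson formula: x_{n+1} = x_n - f(x_n)/f'(x_n)

Iteration 1:
  f(-0.700000) = 4.467000
  f'(-0.700000) = 3.870000
  x_1 = -0.700000 - 4.467000/3.870000 = -1.854264
Iteration 2:
  f(-1.854264) = -5.668059
  f'(-1.854264) = 15.023407
  x_2 = -1.854264 - (-5.668059)/15.023407 = -1.476982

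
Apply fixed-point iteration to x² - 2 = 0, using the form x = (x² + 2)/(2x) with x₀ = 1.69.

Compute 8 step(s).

Equation: x² - 2 = 0
Fixed-point form: x = (x² + 2)/(2x)
x₀ = 1.69

x_1 = g(1.690000) = 1.436716
x_2 = g(1.436716) = 1.414390
x_3 = g(1.414390) = 1.414214
x_4 = g(1.414214) = 1.414214
x_5 = g(1.414214) = 1.414214
x_6 = g(1.414214) = 1.414214
x_7 = g(1.414214) = 1.414214
x_8 = g(1.414214) = 1.414214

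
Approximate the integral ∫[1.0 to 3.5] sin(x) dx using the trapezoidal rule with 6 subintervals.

f(x) = sin(x)
a = 1.0, b = 3.5, n = 6
h = (b - a)/n = 0.416667

Trapezoidal rule: (h/2)[f(x₀) + 2f(x₁) + 2f(x₂) + ... + f(xₙ)]

x_0 = 1.0000, f(x_0) = 0.841471, coefficient = 1
x_1 = 1.4167, f(x_1) = 0.988146, coefficient = 2
x_2 = 1.8333, f(x_2) = 0.965735, coefficient = 2
x_3 = 2.2500, f(x_3) = 0.778073, coefficient = 2
x_4 = 2.6667, f(x_4) = 0.457273, coefficient = 2
x_5 = 3.0833, f(x_5) = 0.058226, coefficient = 2
x_6 = 3.5000, f(x_6) = -0.350783, coefficient = 1

I ≈ (0.416667/2) × 6.985592 = 1.455332
Exact value: 1.476759
Error: 0.021427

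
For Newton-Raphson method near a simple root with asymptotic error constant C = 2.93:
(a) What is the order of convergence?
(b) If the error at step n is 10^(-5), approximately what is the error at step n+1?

(a) Newton-Raphson has quadratic (order 2) convergence near simple roots.
    This means |e_{n+1}| ≈ C|e_n|².

(b) With |e_n| = 10^(-5) and C = 2.93:
    |e_{n+1}| ≈ 2.93 × (10^(-5))² = 2.93 × 10^(-10)

(a) 2 (quadratic); (b) |e_{n+1}| ≈ 2.930e-10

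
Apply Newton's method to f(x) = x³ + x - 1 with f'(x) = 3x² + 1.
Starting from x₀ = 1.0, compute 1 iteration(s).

f(x) = x³ + x - 1
f'(x) = 3x² + 1
x₀ = 1.0

Newton-Raphson formula: x_{n+1} = x_n - f(x_n)/f'(x_n)

Iteration 1:
  f(1.000000) = 1.000000
  f'(1.000000) = 4.000000
  x_1 = 1.000000 - 1.000000/4.000000 = 0.750000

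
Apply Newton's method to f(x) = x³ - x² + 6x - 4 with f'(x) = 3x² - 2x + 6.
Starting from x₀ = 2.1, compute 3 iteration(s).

f(x) = x³ - x² + 6x - 4
f'(x) = 3x² - 2x + 6
x₀ = 2.1

Newton-Raphson formula: x_{n+1} = x_n - f(x_n)/f'(x_n)

Iteration 1:
  f(2.100000) = 13.451000
  f'(2.100000) = 15.030000
  x_1 = 2.100000 - 13.451000/15.030000 = 1.205057
Iteration 2:
  f(1.205057) = 3.528115
  f'(1.205057) = 7.946371
  x_2 = 1.205057 - 3.528115/7.946371 = 0.761066
Iteration 3:
  f(0.761066) = 0.428000
  f'(0.761066) = 6.215532
  x_3 = 0.761066 - 0.428000/6.215532 = 0.692206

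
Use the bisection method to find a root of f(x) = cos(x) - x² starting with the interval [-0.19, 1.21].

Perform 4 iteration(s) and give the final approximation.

f(x) = cos(x) - x²
Initial interval: [-0.19, 1.21]

Iteration 1:
  c_1 = (-0.190000 + 1.210000)/2 = 0.510000
  f(c_1) = f(0.510000) = 0.612645
  f(a) × f(c) ≥ 0, new interval: [0.510000, 1.210000]
Iteration 2:
  c_2 = (0.510000 + 1.210000)/2 = 0.860000
  f(c_2) = f(0.860000) = -0.087163
  f(a) × f(c) < 0, new interval: [0.510000, 0.860000]
Iteration 3:
  c_3 = (0.510000 + 0.860000)/2 = 0.685000
  f(c_3) = f(0.685000) = 0.305194
  f(a) × f(c) ≥ 0, new interval: [0.685000, 0.860000]
Iteration 4:
  c_4 = (0.685000 + 0.860000)/2 = 0.772500
  f(c_4) = f(0.772500) = 0.119412
  f(a) × f(c) ≥ 0, new interval: [0.772500, 0.860000]

After 4 iteration(s), the approximation is c_4 = 0.772500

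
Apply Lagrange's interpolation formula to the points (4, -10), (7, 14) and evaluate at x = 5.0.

Lagrange interpolation formula:
P(x) = Σ yᵢ × Lᵢ(x)
where Lᵢ(x) = Π_{j≠i} (x - xⱼ)/(xᵢ - xⱼ)

L_0(5.0) = (5.0 - 7)/(4 - 7) = 0.666667
L_1(5.0) = (5.0 - 4)/(7 - 4) = 0.333333

P(5.0) = (-10)×L_0(5.0) + 14×L_1(5.0)
P(5.0) = -2.000000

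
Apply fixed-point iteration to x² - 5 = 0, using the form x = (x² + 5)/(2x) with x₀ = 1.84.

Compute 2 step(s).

Equation: x² - 5 = 0
Fixed-point form: x = (x² + 5)/(2x)
x₀ = 1.84

x_1 = g(1.840000) = 2.278696
x_2 = g(2.278696) = 2.236467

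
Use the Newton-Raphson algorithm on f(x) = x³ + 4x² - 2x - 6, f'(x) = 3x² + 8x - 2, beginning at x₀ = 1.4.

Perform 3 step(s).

f(x) = x³ + 4x² - 2x - 6
f'(x) = 3x² + 8x - 2
x₀ = 1.4

Newton-Raphson formula: x_{n+1} = x_n - f(x_n)/f'(x_n)

Iteration 1:
  f(1.400000) = 1.784000
  f'(1.400000) = 15.080000
  x_1 = 1.400000 - 1.784000/15.080000 = 1.281698
Iteration 2:
  f(1.281698) = 0.113107
  f'(1.281698) = 13.181827
  x_2 = 1.281698 - 0.113107/13.181827 = 1.273117
Iteration 3:
  f(1.273117) = 0.000577
  f'(1.273117) = 13.047418
  x_3 = 1.273117 - 0.000577/13.047418 = 1.273073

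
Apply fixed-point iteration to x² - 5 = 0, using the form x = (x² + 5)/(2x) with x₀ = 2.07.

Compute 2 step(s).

Equation: x² - 5 = 0
Fixed-point form: x = (x² + 5)/(2x)
x₀ = 2.07

x_1 = g(2.070000) = 2.242729
x_2 = g(2.242729) = 2.236078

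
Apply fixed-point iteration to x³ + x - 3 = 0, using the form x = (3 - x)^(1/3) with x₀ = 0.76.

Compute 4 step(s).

Equation: x³ + x - 3 = 0
Fixed-point form: x = (3 - x)^(1/3)
x₀ = 0.76

x_1 = g(0.760000) = 1.308427
x_2 = g(1.308427) = 1.191508
x_3 = g(1.191508) = 1.218350
x_4 = g(1.218350) = 1.212293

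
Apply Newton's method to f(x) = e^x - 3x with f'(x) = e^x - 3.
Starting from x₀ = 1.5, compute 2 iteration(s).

f(x) = e^x - 3x
f'(x) = e^x - 3
x₀ = 1.5

Newton-Raphson formula: x_{n+1} = x_n - f(x_n)/f'(x_n)

Iteration 1:
  f(1.500000) = -0.018311
  f'(1.500000) = 1.481689
  x_1 = 1.500000 - (-0.018311)/1.481689 = 1.512358
Iteration 2:
  f(1.512358) = 0.000344
  f'(1.512358) = 1.537418
  x_2 = 1.512358 - 0.000344/1.537418 = 1.512135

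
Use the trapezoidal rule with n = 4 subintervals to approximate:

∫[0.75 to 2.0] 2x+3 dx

f(x) = 2x+3
a = 0.75, b = 2.0, n = 4
h = (b - a)/n = 0.312500

Trapezoidal rule: (h/2)[f(x₀) + 2f(x₁) + 2f(x₂) + ... + f(xₙ)]

x_0 = 0.7500, f(x_0) = 4.500000, coefficient = 1
x_1 = 1.0625, f(x_1) = 5.125000, coefficient = 2
x_2 = 1.3750, f(x_2) = 5.750000, coefficient = 2
x_3 = 1.6875, f(x_3) = 6.375000, coefficient = 2
x_4 = 2.0000, f(x_4) = 7.000000, coefficient = 1

I ≈ (0.312500/2) × 46.000000 = 7.187500
Exact value: 7.187500
Error: 0.000000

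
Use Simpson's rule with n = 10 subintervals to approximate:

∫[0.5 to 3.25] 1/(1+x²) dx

f(x) = 1/(1+x²)
a = 0.5, b = 3.25, n = 10
h = (b - a)/n = 0.275000

Simpson's rule: (h/3)[f(x₀) + 4f(x₁) + 2f(x₂) + ... + f(xₙ)]

x_0 = 0.5000, f(x_0) = 0.800000, coefficient = 1
x_1 = 0.7750, f(x_1) = 0.624756, coefficient = 4
x_2 = 1.0500, f(x_2) = 0.475624, coefficient = 2
x_3 = 1.3250, f(x_3) = 0.362894, coefficient = 4
x_4 = 1.6000, f(x_4) = 0.280899, coefficient = 2
x_5 = 1.8750, f(x_5) = 0.221453, coefficient = 4
x_6 = 2.1500, f(x_6) = 0.177857, coefficient = 2
x_7 = 2.4250, f(x_7) = 0.145336, coefficient = 4
x_8 = 2.7000, f(x_8) = 0.120627, coefficient = 2
x_9 = 2.9750, f(x_9) = 0.101516, coefficient = 4
x_10 = 3.2500, f(x_10) = 0.086486, coefficient = 1

I ≈ (0.275000/3) × 8.820322 = 0.808530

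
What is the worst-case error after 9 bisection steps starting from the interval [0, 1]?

Bisection error bound: |error| ≤ (b-a)/2^n
|error| ≤ (1 - 0)/2^9 = 1/2^9
|error| ≤ 0.0019531250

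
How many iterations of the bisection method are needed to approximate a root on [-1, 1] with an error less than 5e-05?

We need (b-a)/2^n ≤ 5e-05
(1 - (-1))/2^n ≤ 5e-05
2/2^n ≤ 5e-05
2^n ≥ 40000
n ≥ log₂(40000) = 15.29
n ≥ 16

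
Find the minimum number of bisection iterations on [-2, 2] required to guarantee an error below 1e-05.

We need (b-a)/2^n ≤ 1e-05
(2 - (-2))/2^n ≤ 1e-05
4/2^n ≤ 1e-05
2^n ≥ 400000
n ≥ log₂(400000) = 18.61
n ≥ 19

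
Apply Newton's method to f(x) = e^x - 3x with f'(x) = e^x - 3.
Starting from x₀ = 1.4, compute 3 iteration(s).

f(x) = e^x - 3x
f'(x) = e^x - 3
x₀ = 1.4

Newton-Raphson formula: x_{n+1} = x_n - f(x_n)/f'(x_n)

Iteration 1:
  f(1.400000) = -0.144800
  f'(1.400000) = 1.055200
  x_1 = 1.400000 - (-0.144800)/1.055200 = 1.537225
Iteration 2:
  f(1.537225) = 0.039989
  f'(1.537225) = 1.651665
  x_2 = 1.537225 - 0.039989/1.651665 = 1.513014
Iteration 3:
  f(1.513014) = 0.001352
  f'(1.513014) = 1.540394
  x_3 = 1.513014 - 0.001352/1.540394 = 1.512136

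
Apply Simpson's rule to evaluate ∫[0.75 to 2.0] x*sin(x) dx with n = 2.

f(x) = x*sin(x)
a = 0.75, b = 2.0, n = 2
h = (b - a)/n = 0.625000

Simpson's rule: (h/3)[f(x₀) + 4f(x₁) + 2f(x₂) + ... + f(xₙ)]

x_0 = 0.7500, f(x_0) = 0.511229, coefficient = 1
x_1 = 1.3750, f(x_1) = 1.348728, coefficient = 4
x_2 = 2.0000, f(x_2) = 1.818595, coefficient = 1

I ≈ (0.625000/3) × 7.724736 = 1.609320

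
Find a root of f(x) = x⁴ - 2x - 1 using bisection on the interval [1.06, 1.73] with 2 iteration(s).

f(x) = x⁴ - 2x - 1
Initial interval: [1.06, 1.73]

Iteration 1:
  c_1 = (1.060000 + 1.730000)/2 = 1.395000
  f(c_1) = f(1.395000) = -0.002987
  f(a) × f(c) ≥ 0, new interval: [1.395000, 1.730000]
Iteration 2:
  c_2 = (1.395000 + 1.730000)/2 = 1.562500
  f(c_2) = f(1.562500) = 1.835464
  f(a) × f(c) < 0, new interval: [1.395000, 1.562500]

After 2 iteration(s), the approximation is c_2 = 1.562500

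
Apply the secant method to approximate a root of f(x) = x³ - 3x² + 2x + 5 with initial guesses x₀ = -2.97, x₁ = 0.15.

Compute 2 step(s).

f(x) = x³ - 3x² + 2x + 5
x₀ = -2.97, x₁ = 0.15

Secant formula: x_{n+1} = x_n - f(x_n)(x_n - x_{n-1})/(f(x_n) - f(x_{n-1}))

Iteration 1:
  f(-2.970000) = -53.600773
  f(0.150000) = 5.235875
  x_2 = 0.150000 - 5.235875×(0.150000 - (-2.970000))/(5.235875 - (-53.600773))
       = -0.127649
Iteration 2:
  f(0.150000) = 5.235875
  f(-0.127649) = 4.693740
  x_3 = -0.127649 - 4.693740×(-0.127649 - 0.150000)/(4.693740 - 5.235875)
       = -2.531498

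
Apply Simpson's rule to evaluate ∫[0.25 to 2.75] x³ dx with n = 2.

f(x) = x³
a = 0.25, b = 2.75, n = 2
h = (b - a)/n = 1.250000

Simpson's rule: (h/3)[f(x₀) + 4f(x₁) + 2f(x₂) + ... + f(xₙ)]

x_0 = 0.2500, f(x_0) = 0.015625, coefficient = 1
x_1 = 1.5000, f(x_1) = 3.375000, coefficient = 4
x_2 = 2.7500, f(x_2) = 20.796875, coefficient = 1

I ≈ (1.250000/3) × 34.312500 = 14.296875
Exact value: 14.296875
Error: 0.000000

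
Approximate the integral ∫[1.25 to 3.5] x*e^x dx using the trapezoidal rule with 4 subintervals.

f(x) = x*e^x
a = 1.25, b = 3.5, n = 4
h = (b - a)/n = 0.562500

Trapezoidal rule: (h/2)[f(x₀) + 2f(x₁) + 2f(x₂) + ... + f(xₙ)]

x_0 = 1.2500, f(x_0) = 4.362929, coefficient = 1
x_1 = 1.8125, f(x_1) = 11.102909, coefficient = 2
x_2 = 2.3750, f(x_2) = 25.533656, coefficient = 2
x_3 = 2.9375, f(x_3) = 55.426559, coefficient = 2
x_4 = 3.5000, f(x_4) = 115.904082, coefficient = 1

I ≈ (0.562500/2) × 304.393258 = 85.610604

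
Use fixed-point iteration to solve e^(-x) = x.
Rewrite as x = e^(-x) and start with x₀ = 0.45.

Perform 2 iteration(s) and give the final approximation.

Equation: e^(-x) = x
Fixed-point form: x = e^(-x)
x₀ = 0.45

x_1 = g(0.450000) = 0.637628
x_2 = g(0.637628) = 0.528545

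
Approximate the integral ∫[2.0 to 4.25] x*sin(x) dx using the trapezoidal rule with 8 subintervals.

f(x) = x*sin(x)
a = 2.0, b = 4.25, n = 8
h = (b - a)/n = 0.281250

Trapezoidal rule: (h/2)[f(x₀) + 2f(x₁) + 2f(x₂) + ... + f(xₙ)]

x_0 = 2.0000, f(x_0) = 1.818595, coefficient = 1
x_1 = 2.2812, f(x_1) = 1.729338, coefficient = 2
x_2 = 2.5625, f(x_2) = 1.402366, coefficient = 2
x_3 = 2.8438, f(x_3) = 0.834523, coefficient = 2
x_4 = 3.1250, f(x_4) = 0.051850, coefficient = 2
x_5 = 3.4062, f(x_5) = -0.891002, coefficient = 2
x_6 = 3.6875, f(x_6) = -1.914527, coefficient = 2
x_7 = 3.9688, f(x_7) = -2.921040, coefficient = 2
x_8 = 4.2500, f(x_8) = -3.803705, coefficient = 1

I ≈ (0.281250/2) × -5.402094 = -0.759669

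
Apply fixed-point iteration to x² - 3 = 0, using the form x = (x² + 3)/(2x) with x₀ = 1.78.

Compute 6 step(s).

Equation: x² - 3 = 0
Fixed-point form: x = (x² + 3)/(2x)
x₀ = 1.78

x_1 = g(1.780000) = 1.732697
x_2 = g(1.732697) = 1.732051
x_3 = g(1.732051) = 1.732051
x_4 = g(1.732051) = 1.732051
x_5 = g(1.732051) = 1.732051
x_6 = g(1.732051) = 1.732051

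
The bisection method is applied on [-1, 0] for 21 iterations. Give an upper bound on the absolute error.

Bisection error bound: |error| ≤ (b-a)/2^n
|error| ≤ (0 - (-1))/2^21 = 1/2^21
|error| ≤ 0.0000004768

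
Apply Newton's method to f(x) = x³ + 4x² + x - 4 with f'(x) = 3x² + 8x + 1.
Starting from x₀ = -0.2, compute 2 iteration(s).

f(x) = x³ + 4x² + x - 4
f'(x) = 3x² + 8x + 1
x₀ = -0.2

Newton-Raphson formula: x_{n+1} = x_n - f(x_n)/f'(x_n)

Iteration 1:
  f(-0.200000) = -4.048000
  f'(-0.200000) = -0.480000
  x_1 = -0.200000 - (-4.048000)/(-0.480000) = -8.633333
Iteration 2:
  f(-8.633333) = -357.976259
  f'(-8.633333) = 155.536667
  x_2 = -8.633333 - (-357.976259)/155.536667 = -6.331778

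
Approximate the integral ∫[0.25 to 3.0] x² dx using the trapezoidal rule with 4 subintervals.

f(x) = x²
a = 0.25, b = 3.0, n = 4
h = (b - a)/n = 0.687500

Trapezoidal rule: (h/2)[f(x₀) + 2f(x₁) + 2f(x₂) + ... + f(xₙ)]

x_0 = 0.2500, f(x_0) = 0.062500, coefficient = 1
x_1 = 0.9375, f(x_1) = 0.878906, coefficient = 2
x_2 = 1.6250, f(x_2) = 2.640625, coefficient = 2
x_3 = 2.3125, f(x_3) = 5.347656, coefficient = 2
x_4 = 3.0000, f(x_4) = 9.000000, coefficient = 1

I ≈ (0.687500/2) × 26.796875 = 9.211426
Exact value: 8.994792
Error: 0.216634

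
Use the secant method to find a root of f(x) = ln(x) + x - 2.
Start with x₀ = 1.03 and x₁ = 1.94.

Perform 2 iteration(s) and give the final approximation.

f(x) = ln(x) + x - 2
x₀ = 1.03, x₁ = 1.94

Secant formula: x_{n+1} = x_n - f(x_n)(x_n - x_{n-1})/(f(x_n) - f(x_{n-1}))

Iteration 1:
  f(1.030000) = -0.940441
  f(1.940000) = 0.602688
  x_2 = 1.940000 - 0.602688×(1.940000 - 1.030000)/(0.602688 - (-0.940441))
       = 1.584588
Iteration 2:
  f(1.940000) = 0.602688
  f(1.584588) = 0.044913
  x_3 = 1.584588 - 0.044913×(1.584588 - 1.940000)/(0.044913 - 0.602688)
       = 1.555970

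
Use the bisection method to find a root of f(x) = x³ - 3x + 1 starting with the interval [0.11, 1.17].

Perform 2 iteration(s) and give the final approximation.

f(x) = x³ - 3x + 1
Initial interval: [0.11, 1.17]

Iteration 1:
  c_1 = (0.110000 + 1.170000)/2 = 0.640000
  f(c_1) = f(0.640000) = -0.657856
  f(a) × f(c) < 0, new interval: [0.110000, 0.640000]
Iteration 2:
  c_2 = (0.110000 + 0.640000)/2 = 0.375000
  f(c_2) = f(0.375000) = -0.072266
  f(a) × f(c) < 0, new interval: [0.110000, 0.375000]

After 2 iteration(s), the approximation is c_2 = 0.375000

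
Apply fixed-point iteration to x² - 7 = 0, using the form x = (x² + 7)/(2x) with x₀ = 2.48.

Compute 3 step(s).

Equation: x² - 7 = 0
Fixed-point form: x = (x² + 7)/(2x)
x₀ = 2.48

x_1 = g(2.480000) = 2.651290
x_2 = g(2.651290) = 2.645757
x_3 = g(2.645757) = 2.645751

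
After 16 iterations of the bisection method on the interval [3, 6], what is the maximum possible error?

Bisection error bound: |error| ≤ (b-a)/2^n
|error| ≤ (6 - 3)/2^16 = 3/2^16
|error| ≤ 0.0000457764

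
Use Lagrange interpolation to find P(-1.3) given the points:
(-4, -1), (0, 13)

Lagrange interpolation formula:
P(x) = Σ yᵢ × Lᵢ(x)
where Lᵢ(x) = Π_{j≠i} (x - xⱼ)/(xᵢ - xⱼ)

L_0(-1.3) = (-1.3 - 0)/(-4 - 0) = 0.325000
L_1(-1.3) = (-1.3 - (-4))/(0 - (-4)) = 0.675000

P(-1.3) = (-1)×L_0(-1.3) + 13×L_1(-1.3)
P(-1.3) = 8.450000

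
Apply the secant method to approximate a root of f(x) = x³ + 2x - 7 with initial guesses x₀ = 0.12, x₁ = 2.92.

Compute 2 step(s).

f(x) = x³ + 2x - 7
x₀ = 0.12, x₁ = 2.92

Secant formula: x_{n+1} = x_n - f(x_n)(x_n - x_{n-1})/(f(x_n) - f(x_{n-1}))

Iteration 1:
  f(0.120000) = -6.758272
  f(2.920000) = 23.737088
  x_2 = 2.920000 - 23.737088×(2.920000 - 0.120000)/(23.737088 - (-6.758272))
       = 0.740526
Iteration 2:
  f(2.920000) = 23.737088
  f(0.740526) = -5.112860
  x_3 = 0.740526 - (-5.112860)×(0.740526 - 2.920000)/(-5.112860 - 23.737088)
       = 1.126778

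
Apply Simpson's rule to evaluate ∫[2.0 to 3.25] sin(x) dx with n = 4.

f(x) = sin(x)
a = 2.0, b = 3.25, n = 4
h = (b - a)/n = 0.312500

Simpson's rule: (h/3)[f(x₀) + 4f(x₁) + 2f(x₂) + ... + f(xₙ)]

x_0 = 2.0000, f(x_0) = 0.909297, coefficient = 1
x_1 = 2.3125, f(x_1) = 0.737319, coefficient = 4
x_2 = 2.6250, f(x_2) = 0.493920, coefficient = 2
x_3 = 2.9375, f(x_3) = 0.202679, coefficient = 4
x_4 = 3.2500, f(x_4) = -0.108195, coefficient = 1

I ≈ (0.312500/3) × 5.548933 = 0.578014
Exact value: 0.577983
Error: 0.000031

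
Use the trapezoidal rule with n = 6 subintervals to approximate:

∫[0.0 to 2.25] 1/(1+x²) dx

f(x) = 1/(1+x²)
a = 0.0, b = 2.25, n = 6
h = (b - a)/n = 0.375000

Trapezoidal rule: (h/2)[f(x₀) + 2f(x₁) + 2f(x₂) + ... + f(xₙ)]

x_0 = 0.0000, f(x_0) = 1.000000, coefficient = 1
x_1 = 0.3750, f(x_1) = 0.876712, coefficient = 2
x_2 = 0.7500, f(x_2) = 0.640000, coefficient = 2
x_3 = 1.1250, f(x_3) = 0.441379, coefficient = 2
x_4 = 1.5000, f(x_4) = 0.307692, coefficient = 2
x_5 = 1.8750, f(x_5) = 0.221453, coefficient = 2
x_6 = 2.2500, f(x_6) = 0.164948, coefficient = 1

I ≈ (0.375000/2) × 6.139423 = 1.151142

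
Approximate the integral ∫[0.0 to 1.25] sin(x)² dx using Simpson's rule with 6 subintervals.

f(x) = sin(x)²
a = 0.0, b = 1.25, n = 6
h = (b - a)/n = 0.208333

Simpson's rule: (h/3)[f(x₀) + 4f(x₁) + 2f(x₂) + ... + f(xₙ)]

x_0 = 0.0000, f(x_0) = 0.000000, coefficient = 1
x_1 = 0.2083, f(x_1) = 0.042778, coefficient = 4
x_2 = 0.4167, f(x_2) = 0.163794, coefficient = 2
x_3 = 0.6250, f(x_3) = 0.342339, coefficient = 4
x_4 = 0.8333, f(x_4) = 0.547862, coefficient = 2
x_5 = 1.0417, f(x_5) = 0.745195, coefficient = 4
x_6 = 1.2500, f(x_6) = 0.900572, coefficient = 1

I ≈ (0.208333/3) × 6.845132 = 0.475356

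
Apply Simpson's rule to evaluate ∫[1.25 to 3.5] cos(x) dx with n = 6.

f(x) = cos(x)
a = 1.25, b = 3.5, n = 6
h = (b - a)/n = 0.375000

Simpson's rule: (h/3)[f(x₀) + 4f(x₁) + 2f(x₂) + ... + f(xₙ)]

x_0 = 1.2500, f(x_0) = 0.315322, coefficient = 1
x_1 = 1.6250, f(x_1) = -0.054177, coefficient = 4
x_2 = 2.0000, f(x_2) = -0.416147, coefficient = 2
x_3 = 2.3750, f(x_3) = -0.720278, coefficient = 4
x_4 = 2.7500, f(x_4) = -0.924302, coefficient = 2
x_5 = 3.1250, f(x_5) = -0.999862, coefficient = 4
x_6 = 3.5000, f(x_6) = -0.936457, coefficient = 1

I ≈ (0.375000/3) × -10.399305 = -1.299913
Exact value: -1.299768
Error: 0.000145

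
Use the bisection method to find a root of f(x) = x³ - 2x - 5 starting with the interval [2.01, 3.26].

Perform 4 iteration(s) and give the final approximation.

f(x) = x³ - 2x - 5
Initial interval: [2.01, 3.26]

Iteration 1:
  c_1 = (2.010000 + 3.260000)/2 = 2.635000
  f(c_1) = f(2.635000) = 8.025398
  f(a) × f(c) < 0, new interval: [2.010000, 2.635000]
Iteration 2:
  c_2 = (2.010000 + 2.635000)/2 = 2.322500
  f(c_2) = f(2.322500) = 2.882580
  f(a) × f(c) < 0, new interval: [2.010000, 2.322500]
Iteration 3:
  c_3 = (2.010000 + 2.322500)/2 = 2.166250
  f(c_3) = f(2.166250) = 0.832929
  f(a) × f(c) < 0, new interval: [2.010000, 2.166250]
Iteration 4:
  c_4 = (2.010000 + 2.166250)/2 = 2.088125
  f(c_4) = f(2.088125) = -0.071470
  f(a) × f(c) ≥ 0, new interval: [2.088125, 2.166250]

After 4 iteration(s), the approximation is c_4 = 2.088125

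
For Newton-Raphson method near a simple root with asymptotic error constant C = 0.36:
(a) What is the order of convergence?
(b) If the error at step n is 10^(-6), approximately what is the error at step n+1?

(a) Newton-Raphson has quadratic (order 2) convergence near simple roots.
    This means |e_{n+1}| ≈ C|e_n|².

(b) With |e_n| = 10^(-6) and C = 0.36:
    |e_{n+1}| ≈ 0.36 × (10^(-6))² = 0.36 × 10^(-12)

(a) 2 (quadratic); (b) |e_{n+1}| ≈ 3.600e-13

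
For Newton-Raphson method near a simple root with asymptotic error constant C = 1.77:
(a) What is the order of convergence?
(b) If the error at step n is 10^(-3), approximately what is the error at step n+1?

(a) Newton-Raphson has quadratic (order 2) convergence near simple roots.
    This means |e_{n+1}| ≈ C|e_n|².

(b) With |e_n| = 10^(-3) and C = 1.77:
    |e_{n+1}| ≈ 1.77 × (10^(-3))² = 1.77 × 10^(-6)

(a) 2 (quadratic); (b) |e_{n+1}| ≈ 1.770e-06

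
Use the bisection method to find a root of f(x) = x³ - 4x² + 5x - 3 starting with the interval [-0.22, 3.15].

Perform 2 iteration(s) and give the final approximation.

f(x) = x³ - 4x² + 5x - 3
Initial interval: [-0.22, 3.15]

Iteration 1:
  c_1 = (-0.220000 + 3.150000)/2 = 1.465000
  f(c_1) = f(1.465000) = -1.115680
  f(a) × f(c) ≥ 0, new interval: [1.465000, 3.150000]
Iteration 2:
  c_2 = (1.465000 + 3.150000)/2 = 2.307500
  f(c_2) = f(2.307500) = -0.474311
  f(a) × f(c) ≥ 0, new interval: [2.307500, 3.150000]

After 2 iteration(s), the approximation is c_2 = 2.307500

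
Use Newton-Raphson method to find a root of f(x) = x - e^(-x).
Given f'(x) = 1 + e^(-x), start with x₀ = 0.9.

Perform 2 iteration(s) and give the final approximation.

f(x) = x - e^(-x)
f'(x) = 1 + e^(-x)
x₀ = 0.9

Newton-Raphson formula: x_{n+1} = x_n - f(x_n)/f'(x_n)

Iteration 1:
  f(0.900000) = 0.493430
  f'(0.900000) = 1.406570
  x_1 = 0.900000 - 0.493430/1.406570 = 0.549196
Iteration 2:
  f(0.549196) = -0.028218
  f'(0.549196) = 1.577414
  x_2 = 0.549196 - (-0.028218)/1.577414 = 0.567085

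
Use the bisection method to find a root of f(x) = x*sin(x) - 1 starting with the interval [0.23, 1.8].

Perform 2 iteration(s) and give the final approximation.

f(x) = x*sin(x) - 1
Initial interval: [0.23, 1.8]

Iteration 1:
  c_1 = (0.230000 + 1.800000)/2 = 1.015000
  f(c_1) = f(1.015000) = -0.137777
  f(a) × f(c) ≥ 0, new interval: [1.015000, 1.800000]
Iteration 2:
  c_2 = (1.015000 + 1.800000)/2 = 1.407500
  f(c_2) = f(1.407500) = 0.388776
  f(a) × f(c) < 0, new interval: [1.015000, 1.407500]

After 2 iteration(s), the approximation is c_2 = 1.407500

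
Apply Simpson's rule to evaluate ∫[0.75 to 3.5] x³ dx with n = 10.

f(x) = x³
a = 0.75, b = 3.5, n = 10
h = (b - a)/n = 0.275000

Simpson's rule: (h/3)[f(x₀) + 4f(x₁) + 2f(x₂) + ... + f(xₙ)]

x_0 = 0.7500, f(x_0) = 0.421875, coefficient = 1
x_1 = 1.0250, f(x_1) = 1.076891, coefficient = 4
x_2 = 1.3000, f(x_2) = 2.197000, coefficient = 2
x_3 = 1.5750, f(x_3) = 3.906984, coefficient = 4
x_4 = 1.8500, f(x_4) = 6.331625, coefficient = 2
x_5 = 2.1250, f(x_5) = 9.595703, coefficient = 4
x_6 = 2.4000, f(x_6) = 13.824000, coefficient = 2
x_7 = 2.6750, f(x_7) = 19.141297, coefficient = 4
x_8 = 2.9500, f(x_8) = 25.672375, coefficient = 2
x_9 = 3.2250, f(x_9) = 33.542016, coefficient = 4
x_10 = 3.5000, f(x_10) = 42.875000, coefficient = 1

I ≈ (0.275000/3) × 408.398438 = 37.436523
Exact value: 37.436523
Error: 0.000000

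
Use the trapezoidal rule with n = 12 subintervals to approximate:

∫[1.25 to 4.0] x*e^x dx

f(x) = x*e^x
a = 1.25, b = 4.0, n = 12
h = (b - a)/n = 0.229167

Trapezoidal rule: (h/2)[f(x₀) + 2f(x₁) + 2f(x₂) + ... + f(xₙ)]

x_0 = 1.2500, f(x_0) = 4.362929, coefficient = 1
x_1 = 1.4792, f(x_1) = 6.492486, coefficient = 2
x_2 = 1.7083, f(x_2) = 9.429580, coefficient = 2
x_3 = 1.9375, f(x_3) = 13.448916, coefficient = 2
x_4 = 2.1667, f(x_4) = 18.913133, coefficient = 2
x_5 = 2.3958, f(x_5) = 26.299882, coefficient = 2
x_6 = 2.6250, f(x_6) = 36.237007, coefficient = 2
x_7 = 2.8542, f(x_7) = 49.548232, coefficient = 2
x_8 = 3.0833, f(x_8) = 67.312409, coefficient = 2
x_9 = 3.3125, f(x_9) = 90.940295, coefficient = 2
x_10 = 3.5417, f(x_10) = 122.273959, coefficient = 2
x_11 = 3.7708, f(x_11) = 163.715367, coefficient = 2
x_12 = 4.0000, f(x_12) = 218.392600, coefficient = 1

I ≈ (0.229167/2) × 1431.978061 = 164.080819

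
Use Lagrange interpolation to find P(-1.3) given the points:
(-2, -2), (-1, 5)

Lagrange interpolation formula:
P(x) = Σ yᵢ × Lᵢ(x)
where Lᵢ(x) = Π_{j≠i} (x - xⱼ)/(xᵢ - xⱼ)

L_0(-1.3) = (-1.3 - (-1))/(-2 - (-1)) = 0.300000
L_1(-1.3) = (-1.3 - (-2))/(-1 - (-2)) = 0.700000

P(-1.3) = (-2)×L_0(-1.3) + 5×L_1(-1.3)
P(-1.3) = 2.900000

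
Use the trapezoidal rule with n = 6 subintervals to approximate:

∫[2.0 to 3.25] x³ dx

f(x) = x³
a = 2.0, b = 3.25, n = 6
h = (b - a)/n = 0.208333

Trapezoidal rule: (h/2)[f(x₀) + 2f(x₁) + 2f(x₂) + ... + f(xₙ)]

x_0 = 2.0000, f(x_0) = 8.000000, coefficient = 1
x_1 = 2.2083, f(x_1) = 10.769459, coefficient = 2
x_2 = 2.4167, f(x_2) = 14.114005, coefficient = 2
x_3 = 2.6250, f(x_3) = 18.087891, coefficient = 2
x_4 = 2.8333, f(x_4) = 22.745370, coefficient = 2
x_5 = 3.0417, f(x_5) = 28.140697, coefficient = 2
x_6 = 3.2500, f(x_6) = 34.328125, coefficient = 1

I ≈ (0.208333/2) × 230.042969 = 23.962809
Exact value: 23.891602
Error: 0.071208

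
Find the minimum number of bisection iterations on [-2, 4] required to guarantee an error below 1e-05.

We need (b-a)/2^n ≤ 1e-05
(4 - (-2))/2^n ≤ 1e-05
6/2^n ≤ 1e-05
2^n ≥ 600000
n ≥ log₂(600000) = 19.19
n ≥ 20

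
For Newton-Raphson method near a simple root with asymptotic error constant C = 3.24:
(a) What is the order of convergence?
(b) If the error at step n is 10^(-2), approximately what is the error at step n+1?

(a) Newton-Raphson has quadratic (order 2) convergence near simple roots.
    This means |e_{n+1}| ≈ C|e_n|².

(b) With |e_n| = 10^(-2) and C = 3.24:
    |e_{n+1}| ≈ 3.24 × (10^(-2))² = 3.24 × 10^(-4)

(a) 2 (quadratic); (b) |e_{n+1}| ≈ 3.240e-04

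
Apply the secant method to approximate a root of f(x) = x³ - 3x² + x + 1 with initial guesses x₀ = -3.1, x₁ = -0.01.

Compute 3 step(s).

f(x) = x³ - 3x² + x + 1
x₀ = -3.1, x₁ = -0.01

Secant formula: x_{n+1} = x_n - f(x_n)(x_n - x_{n-1})/(f(x_n) - f(x_{n-1}))

Iteration 1:
  f(-3.100000) = -60.721000
  f(-0.010000) = 0.989699
  x_2 = -0.010000 - 0.989699×(-0.010000 - (-3.100000))/(0.989699 - (-60.721000))
       = -0.059557
Iteration 2:
  f(-0.010000) = 0.989699
  f(-0.059557) = 0.929591
  x_3 = -0.059557 - 0.929591×(-0.059557 - (-0.010000))/(0.929591 - 0.989699)
       = -0.825969
Iteration 3:
  f(-0.059557) = 0.929591
  f(-0.825969) = -2.436141
  x_4 = -0.825969 - (-2.436141)×(-0.825969 - (-0.059557))/(-2.436141 - 0.929591)
       = -0.271234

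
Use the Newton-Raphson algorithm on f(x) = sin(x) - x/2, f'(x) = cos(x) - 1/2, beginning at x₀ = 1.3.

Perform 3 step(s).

f(x) = sin(x) - x/2
f'(x) = cos(x) - 1/2
x₀ = 1.3

Newton-Raphson formula: x_{n+1} = x_n - f(x_n)/f'(x_n)

Iteration 1:
  f(1.300000) = 0.313558
  f'(1.300000) = -0.232501
  x_1 = 1.300000 - 0.313558/(-0.232501) = 2.648631
Iteration 2:
  f(2.648631) = -0.851078
  f'(2.648631) = -1.380935
  x_2 = 2.648631 - (-0.851078)/(-1.380935) = 2.032325
Iteration 3:
  f(2.032325) = -0.120790
  f'(2.032325) = -0.945317
  x_3 = 2.032325 - (-0.120790)/(-0.945317) = 1.904548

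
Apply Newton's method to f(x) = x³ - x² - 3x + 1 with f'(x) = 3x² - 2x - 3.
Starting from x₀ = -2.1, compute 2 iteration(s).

f(x) = x³ - x² - 3x + 1
f'(x) = 3x² - 2x - 3
x₀ = -2.1

Newton-Raphson formula: x_{n+1} = x_n - f(x_n)/f'(x_n)

Iteration 1:
  f(-2.100000) = -6.371000
  f'(-2.100000) = 14.430000
  x_1 = -2.100000 - (-6.371000)/14.430000 = -1.658489
Iteration 2:
  f(-1.658489) = -1.336937
  f'(-1.658489) = 8.568738
  x_2 = -1.658489 - (-1.336937)/8.568738 = -1.502464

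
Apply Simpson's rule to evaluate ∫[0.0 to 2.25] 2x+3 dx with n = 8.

f(x) = 2x+3
a = 0.0, b = 2.25, n = 8
h = (b - a)/n = 0.281250

Simpson's rule: (h/3)[f(x₀) + 4f(x₁) + 2f(x₂) + ... + f(xₙ)]

x_0 = 0.0000, f(x_0) = 3.000000, coefficient = 1
x_1 = 0.2812, f(x_1) = 3.562500, coefficient = 4
x_2 = 0.5625, f(x_2) = 4.125000, coefficient = 2
x_3 = 0.8438, f(x_3) = 4.687500, coefficient = 4
x_4 = 1.1250, f(x_4) = 5.250000, coefficient = 2
x_5 = 1.4062, f(x_5) = 5.812500, coefficient = 4
x_6 = 1.6875, f(x_6) = 6.375000, coefficient = 2
x_7 = 1.9688, f(x_7) = 6.937500, coefficient = 4
x_8 = 2.2500, f(x_8) = 7.500000, coefficient = 1

I ≈ (0.281250/3) × 126.000000 = 11.812500
Exact value: 11.812500
Error: 0.000000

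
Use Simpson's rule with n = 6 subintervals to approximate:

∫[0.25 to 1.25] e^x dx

f(x) = e^x
a = 0.25, b = 1.25, n = 6
h = (b - a)/n = 0.166667

Simpson's rule: (h/3)[f(x₀) + 4f(x₁) + 2f(x₂) + ... + f(xₙ)]

x_0 = 0.2500, f(x_0) = 1.284025, coefficient = 1
x_1 = 0.4167, f(x_1) = 1.516897, coefficient = 4
x_2 = 0.5833, f(x_2) = 1.792002, coefficient = 2
x_3 = 0.7500, f(x_3) = 2.117000, coefficient = 4
x_4 = 0.9167, f(x_4) = 2.500940, coefficient = 2
x_5 = 1.0833, f(x_5) = 2.954512, coefficient = 4
x_6 = 1.2500, f(x_6) = 3.490343, coefficient = 1

I ≈ (0.166667/3) × 39.713885 = 2.206327
Exact value: 2.206318
Error: 0.000009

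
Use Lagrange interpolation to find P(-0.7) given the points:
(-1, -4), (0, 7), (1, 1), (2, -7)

Lagrange interpolation formula:
P(x) = Σ yᵢ × Lᵢ(x)
where Lᵢ(x) = Π_{j≠i} (x - xⱼ)/(xᵢ - xⱼ)

L_0(-0.7) = (-0.7 - 0)/(-1 - 0) × (-0.7 - 1)/(-1 - 1) × (-0.7 - 2)/(-1 - 2) = 0.535500
L_1(-0.7) = (-0.7 - (-1))/(0 - (-1)) × (-0.7 - 1)/(0 - 1) × (-0.7 - 2)/(0 - 2) = 0.688500
L_2(-0.7) = (-0.7 - (-1))/(1 - (-1)) × (-0.7 - 0)/(1 - 0) × (-0.7 - 2)/(1 - 2) = -0.283500
L_3(-0.7) = (-0.7 - (-1))/(2 - (-1)) × (-0.7 - 0)/(2 - 0) × (-0.7 - 1)/(2 - 1) = 0.059500

P(-0.7) = (-4)×L_0(-0.7) + 7×L_1(-0.7) + 1×L_2(-0.7) + (-7)×L_3(-0.7)
P(-0.7) = 1.977500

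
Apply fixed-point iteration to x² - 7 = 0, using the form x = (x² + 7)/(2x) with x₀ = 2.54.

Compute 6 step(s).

Equation: x² - 7 = 0
Fixed-point form: x = (x² + 7)/(2x)
x₀ = 2.54

x_1 = g(2.540000) = 2.647953
x_2 = g(2.647953) = 2.645752
x_3 = g(2.645752) = 2.645751
x_4 = g(2.645751) = 2.645751
x_5 = g(2.645751) = 2.645751
x_6 = g(2.645751) = 2.645751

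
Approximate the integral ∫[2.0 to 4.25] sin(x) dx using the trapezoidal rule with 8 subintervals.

f(x) = sin(x)
a = 2.0, b = 4.25, n = 8
h = (b - a)/n = 0.281250

Trapezoidal rule: (h/2)[f(x₀) + 2f(x₁) + 2f(x₂) + ... + f(xₙ)]

x_0 = 2.0000, f(x_0) = 0.909297, coefficient = 1
x_1 = 2.2812, f(x_1) = 0.758066, coefficient = 2
x_2 = 2.5625, f(x_2) = 0.547265, coefficient = 2
x_3 = 2.8438, f(x_3) = 0.293459, coefficient = 2
x_4 = 3.1250, f(x_4) = 0.016592, coefficient = 2
x_5 = 3.4062, f(x_5) = -0.261579, coefficient = 2
x_6 = 3.6875, f(x_6) = -0.519194, coefficient = 2
x_7 = 3.9688, f(x_7) = -0.736010, coefficient = 2
x_8 = 4.2500, f(x_8) = -0.894989, coefficient = 1

I ≈ (0.281250/2) × 0.211506 = 0.029743
Exact value: 0.029941
Error: 0.000198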